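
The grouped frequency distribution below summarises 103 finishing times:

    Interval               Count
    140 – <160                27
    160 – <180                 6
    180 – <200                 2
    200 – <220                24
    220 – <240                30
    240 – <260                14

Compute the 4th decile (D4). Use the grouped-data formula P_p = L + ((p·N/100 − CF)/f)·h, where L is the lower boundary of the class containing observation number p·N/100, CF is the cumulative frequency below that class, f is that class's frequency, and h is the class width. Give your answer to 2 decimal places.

N = 103; target position k = 40/100 · 103 = 41.2.
Cumulative frequencies: 27, 33, 35, 59, 89, 103.
Observation 41.2 falls in the class 200 – <220.
L = 200, CF = 35, f = 24, h = 20.
P40 = 200 + ((41.2 − 35)/24)·20 = 200 + 5.16667 = 205.167.

205.17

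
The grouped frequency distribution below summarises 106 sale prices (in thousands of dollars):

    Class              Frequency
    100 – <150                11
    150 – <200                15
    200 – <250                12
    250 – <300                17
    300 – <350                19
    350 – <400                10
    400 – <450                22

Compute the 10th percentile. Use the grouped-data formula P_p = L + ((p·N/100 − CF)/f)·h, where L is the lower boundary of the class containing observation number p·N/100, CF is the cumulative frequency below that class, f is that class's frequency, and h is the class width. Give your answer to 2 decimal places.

N = 106; target position k = 10/100 · 106 = 10.6.
Cumulative frequencies: 11, 26, 38, 55, 74, 84, 106.
Observation 10.6 falls in the class 100 – <150.
L = 100, CF = 0, f = 11, h = 50.
P10 = 100 + ((10.6 − 0)/11)·50 = 100 + 48.1818 = 148.182.

148.18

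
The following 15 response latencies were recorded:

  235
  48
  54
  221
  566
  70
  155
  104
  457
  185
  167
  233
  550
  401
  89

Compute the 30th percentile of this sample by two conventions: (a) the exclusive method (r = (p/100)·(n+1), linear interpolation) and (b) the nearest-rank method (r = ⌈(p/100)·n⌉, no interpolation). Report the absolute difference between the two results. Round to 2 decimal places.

3.00

Sorted: 48, 54, 70, 89, 104, 155, 167, 185, 221, 233, 235, 401, 457, 550, 566.
n = 15.
(a) r = 4.8; between ranks 4 (89) and 5 (104): 101.
(b) the nearest-rank method: rank 5 → 104.
|101 − 104| = 3.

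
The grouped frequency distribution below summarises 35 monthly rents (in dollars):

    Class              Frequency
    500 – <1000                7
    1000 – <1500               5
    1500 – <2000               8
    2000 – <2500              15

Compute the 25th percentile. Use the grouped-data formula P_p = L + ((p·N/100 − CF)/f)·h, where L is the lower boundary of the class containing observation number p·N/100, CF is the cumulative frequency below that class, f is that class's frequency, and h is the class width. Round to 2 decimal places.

1175.00

N = 35; target position k = 25/100 · 35 = 8.75.
Cumulative frequencies: 7, 12, 20, 35.
Observation 8.75 falls in the class 1000 – <1500.
L = 1000, CF = 7, f = 5, h = 500.
P25 = 1000 + ((8.75 − 7)/5)·500 = 1000 + 175 = 1175.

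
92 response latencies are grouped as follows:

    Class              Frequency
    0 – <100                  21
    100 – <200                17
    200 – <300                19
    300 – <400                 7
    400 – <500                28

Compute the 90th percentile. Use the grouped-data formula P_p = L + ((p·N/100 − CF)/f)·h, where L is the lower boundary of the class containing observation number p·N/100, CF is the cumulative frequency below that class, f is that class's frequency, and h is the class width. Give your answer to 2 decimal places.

467.14

N = 92; target position k = 90/100 · 92 = 82.8.
Cumulative frequencies: 21, 38, 57, 64, 92.
Observation 82.8 falls in the class 400 – <500.
L = 400, CF = 64, f = 28, h = 100.
P90 = 400 + ((82.8 − 64)/28)·100 = 400 + 67.1429 = 467.143.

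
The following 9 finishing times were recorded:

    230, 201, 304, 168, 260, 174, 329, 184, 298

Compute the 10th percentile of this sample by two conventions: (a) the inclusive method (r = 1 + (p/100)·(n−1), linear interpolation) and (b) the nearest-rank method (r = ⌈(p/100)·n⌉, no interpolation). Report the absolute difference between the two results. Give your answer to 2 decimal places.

4.80

Sorted: 168, 174, 184, 201, 230, 260, 298, 304, 329.
n = 9.
(a) r = 1.8; between ranks 1 (168) and 2 (174): 172.8.
(b) the nearest-rank method: rank 1 → 168.
|172.8 − 168| = 4.8.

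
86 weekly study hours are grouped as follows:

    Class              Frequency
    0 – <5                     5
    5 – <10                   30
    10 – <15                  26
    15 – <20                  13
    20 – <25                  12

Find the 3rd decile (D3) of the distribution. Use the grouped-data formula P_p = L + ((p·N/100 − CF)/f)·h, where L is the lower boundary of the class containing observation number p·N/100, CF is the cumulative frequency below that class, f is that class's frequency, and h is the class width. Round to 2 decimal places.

N = 86; target position k = 30/100 · 86 = 25.8.
Cumulative frequencies: 5, 35, 61, 74, 86.
Observation 25.8 falls in the class 5 – <10.
L = 5, CF = 5, f = 30, h = 5.
P30 = 5 + ((25.8 − 5)/30)·5 = 5 + 3.46667 = 8.46667.

8.47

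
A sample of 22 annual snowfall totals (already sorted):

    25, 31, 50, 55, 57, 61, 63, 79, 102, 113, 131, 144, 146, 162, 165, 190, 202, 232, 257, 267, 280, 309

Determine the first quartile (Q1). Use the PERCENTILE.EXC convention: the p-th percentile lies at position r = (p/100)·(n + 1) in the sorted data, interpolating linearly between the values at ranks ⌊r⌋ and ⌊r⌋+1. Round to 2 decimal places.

60.00

n = 22.
r = (25/100)·(22 + 1) = 5.75.
Rank 5 is 57 and rank 6 is 61.
Interpolate: 57 + 0.75·(61 − 57) = 57 + 0.75·4 = 60.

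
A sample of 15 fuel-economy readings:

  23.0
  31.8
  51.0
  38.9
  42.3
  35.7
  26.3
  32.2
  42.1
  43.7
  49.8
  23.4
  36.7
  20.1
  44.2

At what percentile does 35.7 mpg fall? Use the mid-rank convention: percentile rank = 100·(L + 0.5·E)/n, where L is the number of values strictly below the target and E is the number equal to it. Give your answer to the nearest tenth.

Sorted: 20.1, 23.0, 23.4, 26.3, 31.8, 32.2, 35.7, 36.7, 38.9, 42.1, 42.3, 43.7, 44.2, 49.8, 51.0.
Count below 35.7: L = 6; count equal: E = 1; n = 15.
Percentile rank = 100·(6 + 0.5·1)/15 = 100·6.5/15 = 43.33.

43.3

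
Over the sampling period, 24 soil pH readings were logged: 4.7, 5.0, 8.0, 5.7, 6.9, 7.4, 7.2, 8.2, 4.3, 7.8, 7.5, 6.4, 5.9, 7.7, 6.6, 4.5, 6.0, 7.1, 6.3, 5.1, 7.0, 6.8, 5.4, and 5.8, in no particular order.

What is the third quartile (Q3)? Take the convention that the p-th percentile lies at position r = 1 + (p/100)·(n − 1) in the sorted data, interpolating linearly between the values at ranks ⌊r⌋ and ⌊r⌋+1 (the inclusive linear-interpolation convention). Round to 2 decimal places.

Sorted: 4.3, 4.5, 4.7, 5.0, 5.1, 5.4, 5.7, 5.8, 5.9, 6.0, 6.3, 6.4, 6.6, 6.8, 6.9, 7.0, 7.1, 7.2, 7.4, 7.5, 7.7, 7.8, 8.0, 8.2.
n = 24.
r = 1 + (75/100)·(24 − 1) = 1 + 17.25 = 18.25.
Rank 18 is 7.2 and rank 19 is 7.4.
Interpolate: 7.2 + 0.25·(7.4 − 7.2) = 7.2 + 0.25·0.2 = 7.25.

7.25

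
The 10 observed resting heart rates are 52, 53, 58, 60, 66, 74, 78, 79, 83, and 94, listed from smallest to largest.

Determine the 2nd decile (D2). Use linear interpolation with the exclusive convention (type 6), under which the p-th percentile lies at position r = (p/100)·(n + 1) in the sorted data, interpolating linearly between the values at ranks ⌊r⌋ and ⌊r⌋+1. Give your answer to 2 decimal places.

n = 10.
r = (20/100)·(10 + 1) = 2.2.
Rank 2 is 53 and rank 3 is 58.
Interpolate: 53 + 0.2·(58 − 53) = 53 + 0.2·5 = 54.

54.00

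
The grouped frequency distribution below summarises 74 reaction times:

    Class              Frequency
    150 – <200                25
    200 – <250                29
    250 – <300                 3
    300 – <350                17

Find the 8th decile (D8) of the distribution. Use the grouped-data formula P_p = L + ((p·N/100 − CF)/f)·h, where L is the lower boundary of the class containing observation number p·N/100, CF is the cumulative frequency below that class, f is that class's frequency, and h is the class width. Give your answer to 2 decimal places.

306.47

N = 74; target position k = 80/100 · 74 = 59.2.
Cumulative frequencies: 25, 54, 57, 74.
Observation 59.2 falls in the class 300 – <350.
L = 300, CF = 57, f = 17, h = 50.
P80 = 300 + ((59.2 − 57)/17)·50 = 300 + 6.47059 = 306.471.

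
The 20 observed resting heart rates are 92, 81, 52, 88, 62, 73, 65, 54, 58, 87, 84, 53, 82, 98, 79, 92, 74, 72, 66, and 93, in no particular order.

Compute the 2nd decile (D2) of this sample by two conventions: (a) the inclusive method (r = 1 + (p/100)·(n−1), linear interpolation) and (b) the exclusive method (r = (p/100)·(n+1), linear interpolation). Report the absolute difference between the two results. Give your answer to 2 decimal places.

Sorted: 52, 53, 54, 58, 62, 65, 66, 72, 73, 74, 79, 81, 82, 84, 87, 88, 92, 92, 93, 98.
n = 20.
(a) r = 4.8; between ranks 4 (58) and 5 (62): 61.2.
(b) r = 4.2; between ranks 4 (58) and 5 (62): 58.8.
|61.2 − 58.8| = 2.4.

2.40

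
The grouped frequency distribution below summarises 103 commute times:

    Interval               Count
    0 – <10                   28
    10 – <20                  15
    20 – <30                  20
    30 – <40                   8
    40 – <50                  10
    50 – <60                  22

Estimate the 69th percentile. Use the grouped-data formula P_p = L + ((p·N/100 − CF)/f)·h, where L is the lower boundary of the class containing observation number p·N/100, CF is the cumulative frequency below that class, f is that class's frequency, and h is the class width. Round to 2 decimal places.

N = 103; target position k = 69/100 · 103 = 71.07.
Cumulative frequencies: 28, 43, 63, 71, 81, 103.
Observation 71.07 falls in the class 40 – <50.
L = 40, CF = 71, f = 10, h = 10.
P69 = 40 + ((71.07 − 71)/10)·10 = 40 + 0.07 = 40.07.

40.07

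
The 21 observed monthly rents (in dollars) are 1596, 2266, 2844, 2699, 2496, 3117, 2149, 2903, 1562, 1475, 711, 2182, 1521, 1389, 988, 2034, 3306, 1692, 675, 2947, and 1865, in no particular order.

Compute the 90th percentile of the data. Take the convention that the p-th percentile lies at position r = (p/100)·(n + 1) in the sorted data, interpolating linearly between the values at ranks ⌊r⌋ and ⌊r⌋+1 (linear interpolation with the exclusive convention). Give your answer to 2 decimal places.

3083.00

Sorted: 675, 711, 988, 1389, 1475, 1521, 1562, 1596, 1692, 1865, 2034, 2149, 2182, 2266, 2496, 2699, 2844, 2903, 2947, 3117, 3306.
n = 21.
r = (90/100)·(21 + 1) = 19.8.
Rank 19 is 2947 and rank 20 is 3117.
Interpolate: 2947 + 0.8·(3117 − 2947) = 2947 + 0.8·170 = 3083.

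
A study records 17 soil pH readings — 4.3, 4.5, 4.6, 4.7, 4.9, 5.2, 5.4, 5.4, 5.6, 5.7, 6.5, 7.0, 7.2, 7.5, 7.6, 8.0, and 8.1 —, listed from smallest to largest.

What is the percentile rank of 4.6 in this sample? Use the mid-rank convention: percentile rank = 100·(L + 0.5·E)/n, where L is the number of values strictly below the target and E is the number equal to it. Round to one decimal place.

14.7

Count below 4.6: L = 2; count equal: E = 1; n = 17.
Percentile rank = 100·(2 + 0.5·1)/17 = 100·2.5/17 = 14.71.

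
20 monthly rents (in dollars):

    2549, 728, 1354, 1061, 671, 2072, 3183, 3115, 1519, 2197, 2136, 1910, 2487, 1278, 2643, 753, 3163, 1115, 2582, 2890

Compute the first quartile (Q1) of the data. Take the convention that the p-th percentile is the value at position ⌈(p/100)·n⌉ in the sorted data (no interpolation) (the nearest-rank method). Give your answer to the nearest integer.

Sorted: 671, 728, 753, 1061, 1115, 1278, 1354, 1519, 1910, 2072, 2136, 2197, 2487, 2549, 2582, 2643, 2890, 3115, 3163, 3183.
n = 20.
Position = ⌈25/100 · 20⌉ = ⌈5⌉ = 5.
The value at rank 5 is 1115.

1115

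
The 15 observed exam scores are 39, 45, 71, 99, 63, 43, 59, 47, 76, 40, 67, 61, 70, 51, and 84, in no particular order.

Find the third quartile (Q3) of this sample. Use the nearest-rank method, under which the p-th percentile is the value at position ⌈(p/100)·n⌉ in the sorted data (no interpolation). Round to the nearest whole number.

71

Sorted: 39, 40, 43, 45, 47, 51, 59, 61, 63, 67, 70, 71, 76, 84, 99.
n = 15.
Position = ⌈75/100 · 15⌉ = ⌈11.25⌉ = 12.
The value at rank 12 is 71.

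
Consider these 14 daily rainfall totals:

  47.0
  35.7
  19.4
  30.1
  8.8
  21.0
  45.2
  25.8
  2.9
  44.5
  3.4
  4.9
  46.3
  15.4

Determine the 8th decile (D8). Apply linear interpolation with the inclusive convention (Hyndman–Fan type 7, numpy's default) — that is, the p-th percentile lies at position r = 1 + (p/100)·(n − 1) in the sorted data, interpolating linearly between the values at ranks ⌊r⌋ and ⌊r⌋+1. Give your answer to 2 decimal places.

Sorted: 2.9, 3.4, 4.9, 8.8, 15.4, 19.4, 21.0, 25.8, 30.1, 35.7, 44.5, 45.2, 46.3, 47.0.
n = 14.
r = 1 + (80/100)·(14 − 1) = 1 + 10.4 = 11.4.
Rank 11 is 44.5 and rank 12 is 45.2.
Interpolate: 44.5 + 0.4·(45.2 − 44.5) = 44.5 + 0.4·0.7 = 44.78.

44.78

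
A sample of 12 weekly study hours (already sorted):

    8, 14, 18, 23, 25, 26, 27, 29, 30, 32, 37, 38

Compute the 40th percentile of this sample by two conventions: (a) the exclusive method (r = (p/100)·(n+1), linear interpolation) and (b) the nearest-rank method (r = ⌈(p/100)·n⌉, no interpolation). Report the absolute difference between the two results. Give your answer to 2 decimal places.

0.20

n = 12.
(a) r = 5.2; between ranks 5 (25) and 6 (26): 25.2.
(b) the nearest-rank method: rank 5 → 25.
|25.2 − 25| = 0.2.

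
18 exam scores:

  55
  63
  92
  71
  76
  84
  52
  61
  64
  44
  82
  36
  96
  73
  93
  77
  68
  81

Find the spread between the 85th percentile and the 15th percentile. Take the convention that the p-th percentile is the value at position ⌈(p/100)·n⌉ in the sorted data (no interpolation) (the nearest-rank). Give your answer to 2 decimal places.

40.00

Sorted: 36, 44, 52, 55, 61, 63, 64, 68, 71, 73, 76, 77, 81, 82, 84, 92, 93, 96.
n = 18.
P15: rank ⌈15/100·18⌉ = 3 → 52.
P85: rank ⌈85/100·18⌉ = 16 → 92.
Difference: 92 − 52 = 40.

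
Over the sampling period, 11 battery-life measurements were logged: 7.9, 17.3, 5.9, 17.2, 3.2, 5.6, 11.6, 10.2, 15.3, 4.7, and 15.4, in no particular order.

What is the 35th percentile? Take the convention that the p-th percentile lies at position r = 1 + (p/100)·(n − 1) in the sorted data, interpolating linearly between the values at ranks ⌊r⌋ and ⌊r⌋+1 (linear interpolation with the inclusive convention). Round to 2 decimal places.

Sorted: 3.2, 4.7, 5.6, 5.9, 7.9, 10.2, 11.6, 15.3, 15.4, 17.2, 17.3.
n = 11.
r = 1 + (35/100)·(11 − 1) = 1 + 3.5 = 4.5.
Rank 4 is 5.9 and rank 5 is 7.9.
Interpolate: 5.9 + 0.5·(7.9 − 5.9) = 5.9 + 0.5·2 = 6.9.

6.90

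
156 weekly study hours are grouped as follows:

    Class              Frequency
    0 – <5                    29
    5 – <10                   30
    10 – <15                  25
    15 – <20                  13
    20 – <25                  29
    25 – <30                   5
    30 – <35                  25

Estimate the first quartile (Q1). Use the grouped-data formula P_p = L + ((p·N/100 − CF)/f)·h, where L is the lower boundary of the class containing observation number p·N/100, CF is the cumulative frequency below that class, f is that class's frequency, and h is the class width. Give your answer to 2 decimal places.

6.67

N = 156; target position k = 25/100 · 156 = 39.
Cumulative frequencies: 29, 59, 84, 97, 126, 131, 156.
Observation 39 falls in the class 5 – <10.
L = 5, CF = 29, f = 30, h = 5.
P25 = 5 + ((39 − 29)/30)·5 = 5 + 1.66667 = 6.66667.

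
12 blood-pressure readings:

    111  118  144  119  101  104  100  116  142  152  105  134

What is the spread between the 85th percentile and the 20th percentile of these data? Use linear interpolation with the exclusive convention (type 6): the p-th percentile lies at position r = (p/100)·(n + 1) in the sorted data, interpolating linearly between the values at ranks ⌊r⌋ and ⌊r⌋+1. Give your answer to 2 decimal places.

Sorted: 100, 101, 104, 105, 111, 116, 118, 119, 134, 142, 144, 152.
n = 12.
P20: r = 2.6; ranks 2–3 are 101, 104; interpolating gives 102.8.
P85: r = 11.05; ranks 11–12 are 144, 152; interpolating gives 144.4.
Difference: 144.4 − 102.8 = 41.6.

41.60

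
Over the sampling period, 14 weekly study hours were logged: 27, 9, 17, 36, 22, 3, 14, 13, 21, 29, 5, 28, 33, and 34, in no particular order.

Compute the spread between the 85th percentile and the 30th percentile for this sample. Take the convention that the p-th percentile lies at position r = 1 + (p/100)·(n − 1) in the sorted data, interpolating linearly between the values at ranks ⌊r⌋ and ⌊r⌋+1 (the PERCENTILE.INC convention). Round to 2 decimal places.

19.15

Sorted: 3, 5, 9, 13, 14, 17, 21, 22, 27, 28, 29, 33, 34, 36.
n = 14.
P30: r = 4.9; ranks 4–5 are 13, 14; interpolating gives 13.9.
P85: r = 12.05; ranks 12–13 are 33, 34; interpolating gives 33.05.
Difference: 33.05 − 13.9 = 19.15.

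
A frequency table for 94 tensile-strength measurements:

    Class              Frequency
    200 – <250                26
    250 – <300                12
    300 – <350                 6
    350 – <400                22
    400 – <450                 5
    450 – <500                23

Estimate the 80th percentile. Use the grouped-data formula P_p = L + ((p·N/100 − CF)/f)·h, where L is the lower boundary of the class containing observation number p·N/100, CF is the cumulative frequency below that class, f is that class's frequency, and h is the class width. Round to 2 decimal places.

459.13

N = 94; target position k = 80/100 · 94 = 75.2.
Cumulative frequencies: 26, 38, 44, 66, 71, 94.
Observation 75.2 falls in the class 450 – <500.
L = 450, CF = 71, f = 23, h = 50.
P80 = 450 + ((75.2 − 71)/23)·50 = 450 + 9.13043 = 459.13.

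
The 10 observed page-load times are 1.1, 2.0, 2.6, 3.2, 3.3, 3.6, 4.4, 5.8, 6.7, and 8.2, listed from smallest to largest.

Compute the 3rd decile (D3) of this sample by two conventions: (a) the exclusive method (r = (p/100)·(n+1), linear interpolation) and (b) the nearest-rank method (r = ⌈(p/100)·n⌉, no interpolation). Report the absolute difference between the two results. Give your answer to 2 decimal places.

0.18

n = 10.
(a) r = 3.3; between ranks 3 (2.6) and 4 (3.2): 2.78.
(b) the nearest-rank method: rank 3 → 2.6.
|2.78 − 2.6| = 0.18.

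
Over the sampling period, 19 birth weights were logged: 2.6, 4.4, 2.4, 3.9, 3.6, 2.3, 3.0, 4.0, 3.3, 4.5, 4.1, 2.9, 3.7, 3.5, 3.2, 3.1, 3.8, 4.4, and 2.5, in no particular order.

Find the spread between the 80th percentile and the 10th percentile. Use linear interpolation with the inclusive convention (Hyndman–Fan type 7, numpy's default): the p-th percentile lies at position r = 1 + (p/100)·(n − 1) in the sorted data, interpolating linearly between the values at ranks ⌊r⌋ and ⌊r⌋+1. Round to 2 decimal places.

1.56

Sorted: 2.3, 2.4, 2.5, 2.6, 2.9, 3.0, 3.1, 3.2, 3.3, 3.5, 3.6, 3.7, 3.8, 3.9, 4.0, 4.1, 4.4, 4.4, 4.5.
n = 19.
P10: r = 2.8; ranks 2–3 are 2.4, 2.5; interpolating gives 2.48.
P80: r = 15.4; ranks 15–16 are 4.0, 4.1; interpolating gives 4.04.
Difference: 4.04 − 2.48 = 1.56.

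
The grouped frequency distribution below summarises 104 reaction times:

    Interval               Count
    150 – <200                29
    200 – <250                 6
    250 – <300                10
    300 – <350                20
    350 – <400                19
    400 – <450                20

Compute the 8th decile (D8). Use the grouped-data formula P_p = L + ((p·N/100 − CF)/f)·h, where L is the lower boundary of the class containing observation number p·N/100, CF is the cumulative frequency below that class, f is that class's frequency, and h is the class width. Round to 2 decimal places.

397.89

N = 104; target position k = 80/100 · 104 = 83.2.
Cumulative frequencies: 29, 35, 45, 65, 84, 104.
Observation 83.2 falls in the class 350 – <400.
L = 350, CF = 65, f = 19, h = 50.
P80 = 350 + ((83.2 − 65)/19)·50 = 350 + 47.8947 = 397.895.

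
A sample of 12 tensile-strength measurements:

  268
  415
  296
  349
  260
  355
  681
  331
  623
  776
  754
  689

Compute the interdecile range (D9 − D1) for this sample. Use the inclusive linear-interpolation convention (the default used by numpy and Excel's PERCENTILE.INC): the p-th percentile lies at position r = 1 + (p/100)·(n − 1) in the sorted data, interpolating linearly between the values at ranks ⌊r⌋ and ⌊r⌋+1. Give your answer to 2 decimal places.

476.70

Sorted: 260, 268, 296, 331, 349, 355, 415, 623, 681, 689, 754, 776.
n = 12.
P10: r = 2.1; ranks 2–3 are 268, 296; interpolating gives 270.8.
P90: r = 10.9; ranks 10–11 are 689, 754; interpolating gives 747.5.
Difference: 747.5 − 270.8 = 476.7.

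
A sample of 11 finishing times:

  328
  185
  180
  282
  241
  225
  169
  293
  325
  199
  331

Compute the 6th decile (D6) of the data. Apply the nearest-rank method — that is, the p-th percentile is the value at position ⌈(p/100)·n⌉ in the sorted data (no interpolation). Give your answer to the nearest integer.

Sorted: 169, 180, 185, 199, 225, 241, 282, 293, 325, 328, 331.
n = 11.
Position = ⌈60/100 · 11⌉ = ⌈6.6⌉ = 7.
The value at rank 7 is 282.

282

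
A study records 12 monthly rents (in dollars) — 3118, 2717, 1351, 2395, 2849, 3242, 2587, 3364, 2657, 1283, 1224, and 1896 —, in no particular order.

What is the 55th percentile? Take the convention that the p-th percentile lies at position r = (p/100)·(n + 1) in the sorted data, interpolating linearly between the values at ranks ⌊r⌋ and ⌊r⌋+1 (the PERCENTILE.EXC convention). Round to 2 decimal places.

Sorted: 1224, 1283, 1351, 1896, 2395, 2587, 2657, 2717, 2849, 3118, 3242, 3364.
n = 12.
r = (55/100)·(12 + 1) = 7.15.
Rank 7 is 2657 and rank 8 is 2717.
Interpolate: 2657 + 0.15·(2717 − 2657) = 2657 + 0.15·60 = 2666.

2666.00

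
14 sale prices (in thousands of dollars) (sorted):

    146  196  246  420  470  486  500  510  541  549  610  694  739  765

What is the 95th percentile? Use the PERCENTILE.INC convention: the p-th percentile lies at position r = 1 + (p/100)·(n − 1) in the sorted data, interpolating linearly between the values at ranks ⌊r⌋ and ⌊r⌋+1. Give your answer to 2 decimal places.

748.10

n = 14.
r = 1 + (95/100)·(14 − 1) = 1 + 12.35 = 13.35.
Rank 13 is 739 and rank 14 is 765.
Interpolate: 739 + 0.35·(765 − 739) = 739 + 0.35·26 = 748.1.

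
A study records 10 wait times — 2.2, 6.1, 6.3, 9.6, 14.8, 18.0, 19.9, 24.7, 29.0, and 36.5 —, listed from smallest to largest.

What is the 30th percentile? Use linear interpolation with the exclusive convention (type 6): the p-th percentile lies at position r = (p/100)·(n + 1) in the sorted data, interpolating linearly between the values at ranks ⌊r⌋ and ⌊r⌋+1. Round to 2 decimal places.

n = 10.
r = (30/100)·(10 + 1) = 3.3.
Rank 3 is 6.3 and rank 4 is 9.6.
Interpolate: 6.3 + 0.3·(9.6 − 6.3) = 6.3 + 0.3·3.3 = 7.29.

7.29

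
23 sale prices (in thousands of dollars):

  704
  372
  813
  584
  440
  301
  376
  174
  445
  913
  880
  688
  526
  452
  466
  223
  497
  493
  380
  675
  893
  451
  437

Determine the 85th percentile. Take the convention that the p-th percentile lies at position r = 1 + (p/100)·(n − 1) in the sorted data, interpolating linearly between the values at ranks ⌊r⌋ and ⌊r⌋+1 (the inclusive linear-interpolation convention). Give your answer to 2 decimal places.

780.30

Sorted: 174, 223, 301, 372, 376, 380, 437, 440, 445, 451, 452, 466, 493, 497, 526, 584, 675, 688, 704, 813, 880, 893, 913.
n = 23.
r = 1 + (85/100)·(23 − 1) = 1 + 18.7 = 19.7.
Rank 19 is 704 and rank 20 is 813.
Interpolate: 704 + 0.7·(813 − 704) = 704 + 0.7·109 = 780.3.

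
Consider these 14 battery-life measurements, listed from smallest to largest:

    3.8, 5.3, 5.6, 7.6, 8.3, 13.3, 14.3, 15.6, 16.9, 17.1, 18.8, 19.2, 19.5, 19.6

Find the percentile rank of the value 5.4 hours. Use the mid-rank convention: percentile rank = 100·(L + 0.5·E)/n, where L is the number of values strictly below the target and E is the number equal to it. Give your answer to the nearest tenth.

Count below 5.4: L = 2; count equal: E = 0; n = 14.
Percentile rank = 100·(2 + 0.5·0)/14 = 100·2/14 = 14.29.

14.3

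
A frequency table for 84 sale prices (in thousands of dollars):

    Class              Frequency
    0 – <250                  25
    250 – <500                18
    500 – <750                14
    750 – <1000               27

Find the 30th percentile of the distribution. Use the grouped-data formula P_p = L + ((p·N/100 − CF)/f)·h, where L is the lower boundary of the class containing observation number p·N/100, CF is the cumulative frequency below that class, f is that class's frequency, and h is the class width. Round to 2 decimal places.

N = 84; target position k = 30/100 · 84 = 25.2.
Cumulative frequencies: 25, 43, 57, 84.
Observation 25.2 falls in the class 250 – <500.
L = 250, CF = 25, f = 18, h = 250.
P30 = 250 + ((25.2 − 25)/18)·250 = 250 + 2.77778 = 252.778.

252.78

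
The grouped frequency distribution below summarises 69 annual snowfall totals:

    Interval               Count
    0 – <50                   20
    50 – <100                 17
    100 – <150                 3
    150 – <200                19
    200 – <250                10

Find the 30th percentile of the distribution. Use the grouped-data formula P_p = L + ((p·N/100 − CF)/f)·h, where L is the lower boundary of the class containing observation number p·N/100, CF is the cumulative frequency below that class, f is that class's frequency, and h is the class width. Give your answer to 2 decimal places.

52.06

N = 69; target position k = 30/100 · 69 = 20.7.
Cumulative frequencies: 20, 37, 40, 59, 69.
Observation 20.7 falls in the class 50 – <100.
L = 50, CF = 20, f = 17, h = 50.
P30 = 50 + ((20.7 − 20)/17)·50 = 50 + 2.05882 = 52.0588.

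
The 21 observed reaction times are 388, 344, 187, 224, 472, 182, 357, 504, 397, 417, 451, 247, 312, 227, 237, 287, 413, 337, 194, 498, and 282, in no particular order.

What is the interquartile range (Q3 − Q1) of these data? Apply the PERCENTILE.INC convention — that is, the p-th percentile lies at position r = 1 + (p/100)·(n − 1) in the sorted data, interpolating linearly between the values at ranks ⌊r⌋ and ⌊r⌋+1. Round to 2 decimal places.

176.00

Sorted: 182, 187, 194, 224, 227, 237, 247, 282, 287, 312, 337, 344, 357, 388, 397, 413, 417, 451, 472, 498, 504.
n = 21.
P25: r = 6 (integer) → 237.
P75: r = 16 (integer) → 413.
Difference: 413 − 237 = 176.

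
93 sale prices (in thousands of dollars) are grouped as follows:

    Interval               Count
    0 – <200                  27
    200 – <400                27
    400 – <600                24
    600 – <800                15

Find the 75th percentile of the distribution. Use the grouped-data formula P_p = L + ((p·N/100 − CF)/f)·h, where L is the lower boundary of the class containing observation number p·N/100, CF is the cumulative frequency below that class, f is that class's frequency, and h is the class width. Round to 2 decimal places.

N = 93; target position k = 75/100 · 93 = 69.75.
Cumulative frequencies: 27, 54, 78, 93.
Observation 69.75 falls in the class 400 – <600.
L = 400, CF = 54, f = 24, h = 200.
P75 = 400 + ((69.75 − 54)/24)·200 = 400 + 131.25 = 531.25.

531.25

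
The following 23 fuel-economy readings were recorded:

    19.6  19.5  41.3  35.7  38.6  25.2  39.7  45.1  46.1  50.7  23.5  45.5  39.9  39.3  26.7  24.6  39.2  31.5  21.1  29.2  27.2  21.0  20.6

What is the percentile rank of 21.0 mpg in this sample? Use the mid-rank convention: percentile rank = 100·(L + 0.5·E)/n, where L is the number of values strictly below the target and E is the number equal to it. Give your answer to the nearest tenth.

Sorted: 19.5, 19.6, 20.6, 21.0, 21.1, 23.5, 24.6, 25.2, 26.7, 27.2, 29.2, 31.5, 35.7, 38.6, 39.2, 39.3, 39.7, 39.9, 41.3, 45.1, 45.5, 46.1, 50.7.
Count below 21.0: L = 3; count equal: E = 1; n = 23.
Percentile rank = 100·(3 + 0.5·1)/23 = 100·3.5/23 = 15.22.

15.2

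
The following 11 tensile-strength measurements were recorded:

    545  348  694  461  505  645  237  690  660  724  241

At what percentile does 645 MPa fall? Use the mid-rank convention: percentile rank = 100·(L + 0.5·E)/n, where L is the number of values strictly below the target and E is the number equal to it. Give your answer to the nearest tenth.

Sorted: 237, 241, 348, 461, 505, 545, 645, 660, 690, 694, 724.
Count below 645: L = 6; count equal: E = 1; n = 11.
Percentile rank = 100·(6 + 0.5·1)/11 = 100·6.5/11 = 59.09.

59.1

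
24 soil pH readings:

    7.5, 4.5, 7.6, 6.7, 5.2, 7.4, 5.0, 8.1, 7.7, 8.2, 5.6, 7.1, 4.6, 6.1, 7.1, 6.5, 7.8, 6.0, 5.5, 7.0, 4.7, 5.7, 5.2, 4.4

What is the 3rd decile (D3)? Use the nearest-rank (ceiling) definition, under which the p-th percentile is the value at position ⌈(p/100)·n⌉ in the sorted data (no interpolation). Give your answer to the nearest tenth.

5.5

Sorted: 4.4, 4.5, 4.6, 4.7, 5.0, 5.2, 5.2, 5.5, 5.6, 5.7, 6.0, 6.1, 6.5, 6.7, 7.0, 7.1, 7.1, 7.4, 7.5, 7.6, 7.7, 7.8, 8.1, 8.2.
n = 24.
Position = ⌈30/100 · 24⌉ = ⌈7.2⌉ = 8.
The value at rank 8 is 5.5.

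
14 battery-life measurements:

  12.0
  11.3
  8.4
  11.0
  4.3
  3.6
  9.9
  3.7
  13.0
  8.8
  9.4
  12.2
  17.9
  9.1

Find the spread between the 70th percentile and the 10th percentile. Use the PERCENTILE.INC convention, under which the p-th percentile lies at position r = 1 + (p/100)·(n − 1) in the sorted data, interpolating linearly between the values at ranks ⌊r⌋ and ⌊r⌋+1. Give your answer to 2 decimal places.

Sorted: 3.6, 3.7, 4.3, 8.4, 8.8, 9.1, 9.4, 9.9, 11.0, 11.3, 12.0, 12.2, 13.0, 17.9.
n = 14.
P10: r = 2.3; ranks 2–3 are 3.7, 4.3; interpolating gives 3.88.
P70: r = 10.1; ranks 10–11 are 11.3, 12.0; interpolating gives 11.37.
Difference: 11.37 − 3.88 = 7.49.

7.49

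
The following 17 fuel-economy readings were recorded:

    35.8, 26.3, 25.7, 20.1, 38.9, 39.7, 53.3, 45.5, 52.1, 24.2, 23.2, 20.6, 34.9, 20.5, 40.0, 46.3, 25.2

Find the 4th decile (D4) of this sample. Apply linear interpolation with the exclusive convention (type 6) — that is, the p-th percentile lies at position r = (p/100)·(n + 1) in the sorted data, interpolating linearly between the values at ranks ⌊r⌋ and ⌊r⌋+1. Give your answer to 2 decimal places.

Sorted: 20.1, 20.5, 20.6, 23.2, 24.2, 25.2, 25.7, 26.3, 34.9, 35.8, 38.9, 39.7, 40.0, 45.5, 46.3, 52.1, 53.3.
n = 17.
r = (40/100)·(17 + 1) = 7.2.
Rank 7 is 25.7 and rank 8 is 26.3.
Interpolate: 25.7 + 0.2·(26.3 − 25.7) = 25.7 + 0.2·0.6 = 25.82.

25.82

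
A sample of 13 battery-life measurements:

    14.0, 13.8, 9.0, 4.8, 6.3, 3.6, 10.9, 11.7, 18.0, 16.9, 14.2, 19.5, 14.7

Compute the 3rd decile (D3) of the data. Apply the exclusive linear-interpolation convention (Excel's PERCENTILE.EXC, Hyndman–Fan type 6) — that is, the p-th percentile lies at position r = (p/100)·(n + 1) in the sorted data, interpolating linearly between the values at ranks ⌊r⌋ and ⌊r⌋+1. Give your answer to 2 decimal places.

Sorted: 3.6, 4.8, 6.3, 9.0, 10.9, 11.7, 13.8, 14.0, 14.2, 14.7, 16.9, 18.0, 19.5.
n = 13.
r = (30/100)·(13 + 1) = 4.2.
Rank 4 is 9.0 and rank 5 is 10.9.
Interpolate: 9.0 + 0.2·(10.9 − 9.0) = 9.0 + 0.2·1.9 = 9.38.

9.38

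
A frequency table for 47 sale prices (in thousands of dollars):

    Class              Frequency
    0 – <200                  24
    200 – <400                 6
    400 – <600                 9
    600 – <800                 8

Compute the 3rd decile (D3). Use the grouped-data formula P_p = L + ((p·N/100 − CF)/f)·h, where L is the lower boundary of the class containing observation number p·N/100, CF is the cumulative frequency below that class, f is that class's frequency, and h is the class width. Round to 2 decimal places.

N = 47; target position k = 30/100 · 47 = 14.1.
Cumulative frequencies: 24, 30, 39, 47.
Observation 14.1 falls in the class 0 – <200.
L = 0, CF = 0, f = 24, h = 200.
P30 = 0 + ((14.1 − 0)/24)·200 = 0 + 117.5 = 117.5.

117.50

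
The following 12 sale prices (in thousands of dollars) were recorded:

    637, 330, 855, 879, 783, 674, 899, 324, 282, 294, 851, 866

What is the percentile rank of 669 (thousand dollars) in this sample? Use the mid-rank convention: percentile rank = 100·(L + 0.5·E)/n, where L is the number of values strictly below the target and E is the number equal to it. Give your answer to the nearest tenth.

Sorted: 282, 294, 324, 330, 637, 674, 783, 851, 855, 866, 879, 899.
Count below 669: L = 5; count equal: E = 0; n = 12.
Percentile rank = 100·(5 + 0.5·0)/12 = 100·5/12 = 41.67.

41.7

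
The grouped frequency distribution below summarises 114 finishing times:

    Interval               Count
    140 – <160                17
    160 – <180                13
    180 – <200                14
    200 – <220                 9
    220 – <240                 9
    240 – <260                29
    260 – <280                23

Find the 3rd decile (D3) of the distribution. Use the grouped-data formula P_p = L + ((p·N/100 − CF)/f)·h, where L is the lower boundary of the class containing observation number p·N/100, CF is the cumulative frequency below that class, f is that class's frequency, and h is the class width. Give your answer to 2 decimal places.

N = 114; target position k = 30/100 · 114 = 34.2.
Cumulative frequencies: 17, 30, 44, 53, 62, 91, 114.
Observation 34.2 falls in the class 180 – <200.
L = 180, CF = 30, f = 14, h = 20.
P30 = 180 + ((34.2 − 30)/14)·20 = 180 + 6 = 186.

186.00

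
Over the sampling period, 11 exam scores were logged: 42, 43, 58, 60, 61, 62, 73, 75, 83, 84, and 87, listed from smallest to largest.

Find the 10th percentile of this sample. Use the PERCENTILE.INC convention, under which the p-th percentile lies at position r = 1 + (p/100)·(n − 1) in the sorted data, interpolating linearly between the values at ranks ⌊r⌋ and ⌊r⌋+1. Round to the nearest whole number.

43

n = 11.
r = 1 + (10/100)·(11 − 1) = 1 + 1 = 2.
r is an integer, so P10 is the value at rank 2: 43.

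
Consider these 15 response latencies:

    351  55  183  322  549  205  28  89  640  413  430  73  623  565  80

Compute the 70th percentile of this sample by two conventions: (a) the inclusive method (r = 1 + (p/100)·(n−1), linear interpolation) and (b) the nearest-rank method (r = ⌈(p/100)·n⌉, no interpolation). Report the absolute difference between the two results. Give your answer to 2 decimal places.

Sorted: 28, 55, 73, 80, 89, 183, 205, 322, 351, 413, 430, 549, 565, 623, 640.
n = 15.
(a) r = 10.8; between ranks 10 (413) and 11 (430): 426.6.
(b) the nearest-rank method: rank 11 → 430.
|426.6 − 430| = 3.4.

3.40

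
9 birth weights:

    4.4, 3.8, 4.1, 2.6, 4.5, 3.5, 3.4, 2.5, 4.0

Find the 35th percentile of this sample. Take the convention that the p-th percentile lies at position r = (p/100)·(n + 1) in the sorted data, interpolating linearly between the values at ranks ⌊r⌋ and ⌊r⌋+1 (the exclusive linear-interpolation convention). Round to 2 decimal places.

Sorted: 2.5, 2.6, 3.4, 3.5, 3.8, 4.0, 4.1, 4.4, 4.5.
n = 9.
r = (35/100)·(9 + 1) = 3.5.
Rank 3 is 3.4 and rank 4 is 3.5.
Interpolate: 3.4 + 0.5·(3.5 − 3.4) = 3.4 + 0.5·0.1 = 3.45.

3.45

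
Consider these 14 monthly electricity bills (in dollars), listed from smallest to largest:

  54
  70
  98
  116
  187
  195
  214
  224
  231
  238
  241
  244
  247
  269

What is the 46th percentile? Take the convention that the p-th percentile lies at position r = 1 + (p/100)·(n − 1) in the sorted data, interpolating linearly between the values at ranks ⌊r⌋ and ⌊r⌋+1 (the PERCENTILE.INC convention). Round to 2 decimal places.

n = 14.
r = 1 + (46/100)·(14 − 1) = 1 + 5.98 = 6.98.
Rank 6 is 195 and rank 7 is 214.
Interpolate: 195 + 0.98·(214 − 195) = 195 + 0.98·19 = 213.62.

213.62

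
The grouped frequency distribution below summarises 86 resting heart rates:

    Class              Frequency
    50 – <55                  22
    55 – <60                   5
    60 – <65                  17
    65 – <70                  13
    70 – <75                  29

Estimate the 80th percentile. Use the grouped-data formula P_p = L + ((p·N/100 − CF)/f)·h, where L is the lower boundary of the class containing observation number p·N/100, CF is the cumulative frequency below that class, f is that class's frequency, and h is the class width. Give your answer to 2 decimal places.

72.03

N = 86; target position k = 80/100 · 86 = 68.8.
Cumulative frequencies: 22, 27, 44, 57, 86.
Observation 68.8 falls in the class 70 – <75.
L = 70, CF = 57, f = 29, h = 5.
P80 = 70 + ((68.8 − 57)/29)·5 = 70 + 2.03448 = 72.0345.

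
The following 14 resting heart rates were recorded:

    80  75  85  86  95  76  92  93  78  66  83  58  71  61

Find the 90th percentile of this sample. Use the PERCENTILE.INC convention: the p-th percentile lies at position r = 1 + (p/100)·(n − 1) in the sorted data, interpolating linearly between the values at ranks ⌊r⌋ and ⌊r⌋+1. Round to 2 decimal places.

Sorted: 58, 61, 66, 71, 75, 76, 78, 80, 83, 85, 86, 92, 93, 95.
n = 14.
r = 1 + (90/100)·(14 − 1) = 1 + 11.7 = 12.7.
Rank 12 is 92 and rank 13 is 93.
Interpolate: 92 + 0.7·(93 − 92) = 92 + 0.7·1 = 92.7.

92.70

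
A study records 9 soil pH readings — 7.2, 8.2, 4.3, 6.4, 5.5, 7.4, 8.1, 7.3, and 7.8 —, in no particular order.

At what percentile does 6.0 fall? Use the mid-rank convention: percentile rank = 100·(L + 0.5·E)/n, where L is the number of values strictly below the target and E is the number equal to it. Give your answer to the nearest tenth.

22.2

Sorted: 4.3, 5.5, 6.4, 7.2, 7.3, 7.4, 7.8, 8.1, 8.2.
Count below 6.0: L = 2; count equal: E = 0; n = 9.
Percentile rank = 100·(2 + 0.5·0)/9 = 100·2/9 = 22.22.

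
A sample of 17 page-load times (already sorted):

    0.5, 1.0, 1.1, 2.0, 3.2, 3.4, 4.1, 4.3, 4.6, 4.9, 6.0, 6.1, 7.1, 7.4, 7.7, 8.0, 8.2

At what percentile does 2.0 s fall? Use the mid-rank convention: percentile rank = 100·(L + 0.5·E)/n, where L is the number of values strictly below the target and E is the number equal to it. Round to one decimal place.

Count below 2.0: L = 3; count equal: E = 1; n = 17.
Percentile rank = 100·(3 + 0.5·1)/17 = 100·3.5/17 = 20.59.

20.6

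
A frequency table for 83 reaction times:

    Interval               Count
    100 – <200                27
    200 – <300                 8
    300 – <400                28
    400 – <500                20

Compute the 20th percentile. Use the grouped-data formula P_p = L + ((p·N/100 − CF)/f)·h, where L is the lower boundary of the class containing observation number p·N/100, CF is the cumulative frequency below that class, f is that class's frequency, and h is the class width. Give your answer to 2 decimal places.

N = 83; target position k = 20/100 · 83 = 16.6.
Cumulative frequencies: 27, 35, 63, 83.
Observation 16.6 falls in the class 100 – <200.
L = 100, CF = 0, f = 27, h = 100.
P20 = 100 + ((16.6 − 0)/27)·100 = 100 + 61.4815 = 161.481.

161.48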